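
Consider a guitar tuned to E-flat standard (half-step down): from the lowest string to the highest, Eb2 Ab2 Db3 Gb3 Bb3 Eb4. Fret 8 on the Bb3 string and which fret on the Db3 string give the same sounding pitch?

Fret 8 on Bb3 is MIDI 58 + 8 = 66 (Gb4). On the Db3 string (open MIDI 49), that pitch is 66 − 49 = fret 17.

17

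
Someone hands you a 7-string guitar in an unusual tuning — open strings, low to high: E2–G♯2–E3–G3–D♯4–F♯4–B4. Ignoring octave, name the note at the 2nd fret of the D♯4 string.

D♯4 is MIDI 63. Adding 2 gives 65; 65 mod 12 = 5, i.e. F.

F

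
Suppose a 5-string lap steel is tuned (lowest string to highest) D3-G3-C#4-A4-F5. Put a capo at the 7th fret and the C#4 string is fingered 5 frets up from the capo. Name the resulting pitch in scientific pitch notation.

The capo raises the open C#4 by 7 semitones to G#4; fretting 5 more gives C#4 + 7 + 5 = C#4 + 12 semitones = C#5.

C#5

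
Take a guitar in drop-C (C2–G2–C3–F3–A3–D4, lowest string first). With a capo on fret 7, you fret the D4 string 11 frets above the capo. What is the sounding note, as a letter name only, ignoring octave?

G♯

The capo raises the open D4 by 7 semitones to A4; fretting 11 more gives D4 + 7 + 11 = D4 + 18 semitones, landing on G♯.
(Also written A♭.)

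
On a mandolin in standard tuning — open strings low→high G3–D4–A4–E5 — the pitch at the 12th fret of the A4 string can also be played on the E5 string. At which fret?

Fret 12 on A4 is MIDI 69 + 12 = 81 (A5). On the E5 string (open MIDI 76), that pitch is 81 − 76 = fret 5.

5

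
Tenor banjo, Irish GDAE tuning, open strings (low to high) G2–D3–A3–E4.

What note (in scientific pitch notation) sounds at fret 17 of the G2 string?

C4

G2 is MIDI 43. Adding 17 gives 60, which is C4.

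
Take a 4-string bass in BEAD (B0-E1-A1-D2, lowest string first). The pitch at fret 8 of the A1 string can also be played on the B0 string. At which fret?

Fret 8 on A1 is MIDI 33 + 8 = 41 (F2). On the B0 string (open MIDI 23), that pitch is 41 − 23 = fret 18.

18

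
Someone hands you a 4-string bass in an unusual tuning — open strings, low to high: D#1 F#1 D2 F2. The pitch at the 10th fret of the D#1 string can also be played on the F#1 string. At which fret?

Fret 10 on D#1 is MIDI 27 + 10 = 37 (C#2). On the F#1 string (open MIDI 30), that pitch is 37 − 30 = fret 7.

7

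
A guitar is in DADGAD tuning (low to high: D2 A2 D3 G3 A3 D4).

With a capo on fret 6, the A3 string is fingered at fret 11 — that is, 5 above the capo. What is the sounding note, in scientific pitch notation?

G#4

The capo raises the open A3 by 6 semitones to D#4; fretting 5 more gives A3 + 6 + 5 = A3 + 11 semitones = G#4.
(Also written Ab.)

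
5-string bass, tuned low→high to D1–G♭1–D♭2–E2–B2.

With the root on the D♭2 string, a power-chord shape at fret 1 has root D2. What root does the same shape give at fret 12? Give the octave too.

Moving from fret 1 to fret 12 shifts the root by 11 semitones.
D2 up 11 semitones is D♭3.

D♭3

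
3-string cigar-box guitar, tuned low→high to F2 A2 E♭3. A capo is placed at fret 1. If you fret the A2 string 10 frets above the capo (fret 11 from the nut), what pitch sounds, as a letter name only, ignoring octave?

A♭

The capo raises the open A2 by 1 semitone to B♭2; fretting 10 more gives A2 + 1 + 10 = A2 + 11 semitones, landing on A♭.
(Also written G♯.)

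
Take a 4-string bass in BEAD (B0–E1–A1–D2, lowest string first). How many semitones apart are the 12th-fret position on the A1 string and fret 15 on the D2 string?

8 semitones

A1 at fret 12 → A2 (MIDI 45); D2 at fret 15 → F3 (MIDI 53).
45 − 53 = -8, so the two pitches are 8 semitones apart, with F3 the higher.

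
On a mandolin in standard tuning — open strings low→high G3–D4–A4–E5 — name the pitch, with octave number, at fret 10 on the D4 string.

C5

The open D4 string plus 10 semitones: D–D#–E–F–…–A#–B–C.
The walk passes from B into C once, so the octave number goes from 4 to 5.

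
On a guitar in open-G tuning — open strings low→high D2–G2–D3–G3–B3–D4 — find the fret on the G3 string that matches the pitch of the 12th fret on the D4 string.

D4 at fret 12 is D4 + 12 semitones = D5.
The open G3 string is 7 semitones below the open D4, so the same pitch on the G3 string lies at fret 12 + 7 = 19.

19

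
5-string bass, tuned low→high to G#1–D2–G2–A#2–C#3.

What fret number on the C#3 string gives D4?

D4 is 13 semitones above the open C#3 (C#–D–D#–E–…–C–C#–D), so it sits at fret 13.

13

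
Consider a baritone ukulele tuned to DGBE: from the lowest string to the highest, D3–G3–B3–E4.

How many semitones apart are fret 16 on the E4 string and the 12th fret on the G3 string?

E4 at fret 16 → G#5 (MIDI 80); G3 at fret 12 → G4 (MIDI 67).
80 − 67 = 13, so the two pitches are 13 semitones apart, with G#5 the higher.

13 semitones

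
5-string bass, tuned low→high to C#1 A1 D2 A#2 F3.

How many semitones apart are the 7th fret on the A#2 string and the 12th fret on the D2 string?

3 semitones

A#2 at fret 7 → F3 (MIDI 53); D2 at fret 12 → D3 (MIDI 50).
53 − 50 = 3, so the two pitches are 3 semitones apart, with F3 the higher.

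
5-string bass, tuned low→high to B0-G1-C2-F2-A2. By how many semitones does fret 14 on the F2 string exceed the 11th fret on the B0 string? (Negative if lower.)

F2 at fret 14 → G3 (MIDI 55); B0 at fret 11 → A#1 (MIDI 34).
55 − 34 = 21, so the two pitches are 21 semitones apart.

21 semitones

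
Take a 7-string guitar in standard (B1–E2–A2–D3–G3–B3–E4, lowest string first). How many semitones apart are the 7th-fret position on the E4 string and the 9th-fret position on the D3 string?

E4 at fret 7 → B4 (MIDI 71); D3 at fret 9 → B3 (MIDI 59).
71 − 59 = 12, so the two pitches are 12 semitones apart, with B4 the higher.

12 semitones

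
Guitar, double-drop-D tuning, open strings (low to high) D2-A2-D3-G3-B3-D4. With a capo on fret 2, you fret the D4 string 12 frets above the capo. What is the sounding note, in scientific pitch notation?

The capo raises the open D4 by 2 semitones to E4; fretting 12 more gives D4 + 2 + 12 = D4 + 14 semitones = E5.

E5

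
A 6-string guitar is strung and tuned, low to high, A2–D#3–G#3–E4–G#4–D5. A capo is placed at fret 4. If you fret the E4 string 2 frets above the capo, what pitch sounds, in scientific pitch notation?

A#4

The capo raises the open E4 by 4 semitones to G#4; fretting 2 more gives E4 + 4 + 2 = E4 + 6 semitones = A#4.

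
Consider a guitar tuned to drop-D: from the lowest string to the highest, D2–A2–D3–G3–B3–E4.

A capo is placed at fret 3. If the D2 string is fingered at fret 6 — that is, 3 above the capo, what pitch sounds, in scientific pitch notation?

G#2

The capo raises the open D2 by 3 semitones to F2; fretting 3 more gives D2 + 3 + 3 = D2 + 6 semitones = G#2.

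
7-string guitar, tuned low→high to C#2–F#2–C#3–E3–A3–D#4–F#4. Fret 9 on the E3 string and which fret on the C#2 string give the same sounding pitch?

Fret 9 on E3 is MIDI 52 + 9 = 61 (C#4). On the C#2 string (open MIDI 37), that pitch is 61 − 37 = fret 24.

24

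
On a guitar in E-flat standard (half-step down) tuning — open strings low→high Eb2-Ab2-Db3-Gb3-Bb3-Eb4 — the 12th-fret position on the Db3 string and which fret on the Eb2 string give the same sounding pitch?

Db3 at fret 12 is Db3 + 12 semitones = Db4.
The open Eb2 string is 10 semitones below the open Db3, so the same pitch on the Eb2 string lies at fret 12 + 10 = 22.

22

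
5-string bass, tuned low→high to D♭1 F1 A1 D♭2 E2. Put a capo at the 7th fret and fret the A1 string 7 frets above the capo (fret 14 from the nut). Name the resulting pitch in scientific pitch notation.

B2

The capo raises the open A1 by 7 semitones to E2; fretting 7 more gives A1 + 7 + 7 = A1 + 14 semitones = B2.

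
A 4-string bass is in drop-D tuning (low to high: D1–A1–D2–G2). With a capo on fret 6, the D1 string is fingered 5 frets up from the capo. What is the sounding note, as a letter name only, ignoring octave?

The capo raises the open D1 by 6 semitones to G#1; fretting 5 more gives D1 + 6 + 5 = D1 + 11 semitones, landing on C#.
(Also written Db.)

C#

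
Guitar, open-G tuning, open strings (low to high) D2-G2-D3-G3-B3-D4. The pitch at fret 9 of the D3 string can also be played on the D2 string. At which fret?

D3 at fret 9 is D3 + 9 semitones = B3.
The open D2 string is 12 semitones below the open D3, so the same pitch on the D2 string lies at fret 9 + 12 = 21.

21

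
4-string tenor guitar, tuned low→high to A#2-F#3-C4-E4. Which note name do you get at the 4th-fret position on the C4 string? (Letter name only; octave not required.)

The open C4 string plus 4 semitones: C–C#–D–D#–E.

E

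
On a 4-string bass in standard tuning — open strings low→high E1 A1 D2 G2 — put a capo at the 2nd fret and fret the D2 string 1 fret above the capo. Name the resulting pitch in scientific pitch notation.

F2

The capo raises the open D2 by 2 semitones to E2; fretting 1 more gives D2 + 2 + 1 = D2 + 3 semitones = F2.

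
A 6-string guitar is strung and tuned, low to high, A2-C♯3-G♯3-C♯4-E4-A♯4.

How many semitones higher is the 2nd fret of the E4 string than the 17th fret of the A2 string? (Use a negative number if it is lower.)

4 semitones

E4 at fret 2 → F♯4 (MIDI 66); A2 at fret 17 → D4 (MIDI 62).
66 − 62 = 4, so the two pitches are 4 semitones apart.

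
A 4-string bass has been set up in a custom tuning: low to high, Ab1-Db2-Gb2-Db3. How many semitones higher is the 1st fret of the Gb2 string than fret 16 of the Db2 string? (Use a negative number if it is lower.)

Gb2 at fret 1 → G2 (MIDI 43); Db2 at fret 16 → F3 (MIDI 53).
43 − 53 = -10, so the two pitches are 10 semitones apart.

-10 semitones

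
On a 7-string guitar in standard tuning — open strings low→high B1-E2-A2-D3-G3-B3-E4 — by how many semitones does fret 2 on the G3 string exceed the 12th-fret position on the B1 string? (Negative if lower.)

10 semitones

G3 at fret 2 → A3 (MIDI 57); B1 at fret 12 → B2 (MIDI 47).
57 − 47 = 10, so the two pitches are 10 semitones apart.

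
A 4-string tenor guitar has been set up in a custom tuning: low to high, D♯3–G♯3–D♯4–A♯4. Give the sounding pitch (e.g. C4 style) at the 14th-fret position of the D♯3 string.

D♯3 is MIDI 51. Adding 14 gives 65, which is F4.

F4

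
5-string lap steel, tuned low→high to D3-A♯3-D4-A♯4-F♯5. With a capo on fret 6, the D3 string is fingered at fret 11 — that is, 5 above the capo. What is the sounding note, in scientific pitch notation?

C♯4

The capo raises the open D3 by 6 semitones to G♯3; fretting 5 more gives D3 + 6 + 5 = D3 + 11 semitones = C♯4.
(Also written D♭.)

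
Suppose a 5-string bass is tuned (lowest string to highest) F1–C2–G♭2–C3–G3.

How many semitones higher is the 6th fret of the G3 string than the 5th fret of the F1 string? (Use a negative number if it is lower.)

G3 at fret 6 → D♭4 (MIDI 61); F1 at fret 5 → B♭1 (MIDI 34).
61 − 34 = 27, so the two pitches are 27 semitones apart.

27 semitones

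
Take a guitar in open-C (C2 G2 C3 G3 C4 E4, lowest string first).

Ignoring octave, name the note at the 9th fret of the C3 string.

A

C3 is MIDI 48. Adding 9 gives 57; 57 mod 12 = 9, i.e. A.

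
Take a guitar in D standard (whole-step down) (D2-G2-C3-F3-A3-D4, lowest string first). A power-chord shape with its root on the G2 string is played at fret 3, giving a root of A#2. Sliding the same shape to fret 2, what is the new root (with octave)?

Moving from fret 3 to fret 2 shifts the root by -1 semitone.
A#2 down 1 semitone is A2.

A2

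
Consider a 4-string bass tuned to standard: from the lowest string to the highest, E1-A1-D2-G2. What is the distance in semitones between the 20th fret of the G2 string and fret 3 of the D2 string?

G2 at fret 20 → D#4 (MIDI 63); D2 at fret 3 → F2 (MIDI 41).
63 − 41 = 22, so the two pitches are 22 semitones apart, with D#4 the higher.

22 semitones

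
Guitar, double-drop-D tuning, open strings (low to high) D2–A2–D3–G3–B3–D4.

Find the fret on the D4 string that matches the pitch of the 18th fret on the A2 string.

Fret 18 on A2 is MIDI 45 + 18 = 63 (D♯4). On the D4 string (open MIDI 62), that pitch is 63 − 62 = fret 1.

1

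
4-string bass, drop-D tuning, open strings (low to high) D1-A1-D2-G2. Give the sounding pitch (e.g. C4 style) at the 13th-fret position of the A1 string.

A#2

Each fret is one semitone, so A1 + 13 = A#2.
(Equivalently spelled Bb2.)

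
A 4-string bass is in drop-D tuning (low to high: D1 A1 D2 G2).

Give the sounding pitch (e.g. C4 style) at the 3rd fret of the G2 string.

The open G2 string plus 3 semitones: G–G#–A–A#.
No B→C boundary is crossed, so the octave stays at 2.

A#2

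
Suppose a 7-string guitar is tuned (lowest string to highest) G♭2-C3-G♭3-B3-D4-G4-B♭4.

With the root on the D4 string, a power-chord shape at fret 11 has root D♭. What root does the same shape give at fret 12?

Moving from fret 11 to fret 12 shifts the root by 1 semitone.
D♭ up 1 semitone is D.

D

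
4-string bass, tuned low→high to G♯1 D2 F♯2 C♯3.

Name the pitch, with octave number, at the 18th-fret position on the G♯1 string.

D3

G♯1 is MIDI 32. Adding 18 gives 50, which is D3.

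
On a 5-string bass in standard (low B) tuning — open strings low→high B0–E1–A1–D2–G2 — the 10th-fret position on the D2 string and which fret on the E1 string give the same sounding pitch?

20

D2 at fret 10 is D2 + 10 semitones = C3.
The open E1 string is 10 semitones below the open D2, so the same pitch on the E1 string lies at fret 10 + 10 = 20.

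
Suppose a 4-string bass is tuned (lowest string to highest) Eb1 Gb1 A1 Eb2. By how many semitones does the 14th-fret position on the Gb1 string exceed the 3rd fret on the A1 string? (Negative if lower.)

8 semitones

Gb1 at fret 14 → Ab2 (MIDI 44); A1 at fret 3 → C2 (MIDI 36).
44 − 36 = 8, so the two pitches are 8 semitones apart.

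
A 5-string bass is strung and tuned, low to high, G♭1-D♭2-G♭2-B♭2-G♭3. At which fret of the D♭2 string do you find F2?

4

F2 is 4 semitones above the open D♭2 (Db–D–Eb–E–F), so it sits at fret 4.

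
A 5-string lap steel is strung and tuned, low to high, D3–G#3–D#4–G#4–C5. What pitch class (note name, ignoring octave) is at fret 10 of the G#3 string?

F#

G#3 is MIDI 56. Adding 10 gives 66; 66 mod 12 = 6, i.e. F#.
(Equivalently spelled Gb.)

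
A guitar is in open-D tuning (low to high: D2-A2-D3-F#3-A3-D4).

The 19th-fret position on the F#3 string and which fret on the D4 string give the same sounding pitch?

11

F#3 at fret 19 is F#3 + 19 semitones = C#5.
The open D4 string is 8 semitones above the open F#3, so the same pitch on the D4 string lies at fret 19 − 8 = 11.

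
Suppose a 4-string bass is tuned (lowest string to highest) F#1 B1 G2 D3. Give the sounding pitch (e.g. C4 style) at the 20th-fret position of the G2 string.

G2 is MIDI 43. Adding 20 gives 63, which is D#4.

D#4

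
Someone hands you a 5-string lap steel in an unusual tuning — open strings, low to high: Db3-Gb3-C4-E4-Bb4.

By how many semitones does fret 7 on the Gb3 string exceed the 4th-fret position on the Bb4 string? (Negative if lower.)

-13 semitones

Gb3 at fret 7 → Db4 (MIDI 61); Bb4 at fret 4 → D5 (MIDI 74).
61 − 74 = -13, so the two pitches are 13 semitones apart.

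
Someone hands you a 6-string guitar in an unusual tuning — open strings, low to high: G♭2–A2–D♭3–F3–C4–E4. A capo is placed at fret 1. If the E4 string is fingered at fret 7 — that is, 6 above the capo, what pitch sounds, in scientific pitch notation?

B4

The capo raises the open E4 by 1 semitone to F4; fretting 6 more gives E4 + 1 + 6 = E4 + 7 semitones = B4.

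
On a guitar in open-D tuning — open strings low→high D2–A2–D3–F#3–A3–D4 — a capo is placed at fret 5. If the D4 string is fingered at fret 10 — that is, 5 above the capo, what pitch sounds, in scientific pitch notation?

C5

The capo raises the open D4 by 5 semitones to G4; fretting 5 more gives D4 + 5 + 5 = D4 + 10 semitones = C5.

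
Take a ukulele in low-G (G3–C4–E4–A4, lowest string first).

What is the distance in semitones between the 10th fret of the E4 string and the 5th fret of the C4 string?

9 semitones

E4 at fret 10 → D5 (MIDI 74); C4 at fret 5 → F4 (MIDI 65).
74 − 65 = 9, so the two pitches are 9 semitones apart, with D5 the higher.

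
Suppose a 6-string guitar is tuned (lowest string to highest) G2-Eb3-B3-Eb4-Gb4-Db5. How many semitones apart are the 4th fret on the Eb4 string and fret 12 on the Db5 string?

18 semitones

Eb4 at fret 4 → G4 (MIDI 67); Db5 at fret 12 → Db6 (MIDI 85).
67 − 85 = -18, so the two pitches are 18 semitones apart, with Db6 the higher.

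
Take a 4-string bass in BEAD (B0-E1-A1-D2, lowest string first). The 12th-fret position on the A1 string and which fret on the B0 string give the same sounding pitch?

Fret 12 on A1 is MIDI 33 + 12 = 45 (A2). On the B0 string (open MIDI 23), that pitch is 45 − 23 = fret 22.

22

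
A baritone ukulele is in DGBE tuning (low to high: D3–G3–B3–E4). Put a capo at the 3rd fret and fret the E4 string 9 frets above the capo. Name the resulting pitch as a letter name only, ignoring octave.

E

The capo raises the open E4 by 3 semitones to G4; fretting 9 more gives E4 + 3 + 9 = E4 + 12 semitones, landing on E.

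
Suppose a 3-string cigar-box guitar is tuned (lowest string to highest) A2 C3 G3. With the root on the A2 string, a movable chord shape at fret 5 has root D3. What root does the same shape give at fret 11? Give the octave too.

Moving from fret 5 to fret 11 shifts the root by 6 semitones.
D3 up 6 semitones is A♭3.

A♭3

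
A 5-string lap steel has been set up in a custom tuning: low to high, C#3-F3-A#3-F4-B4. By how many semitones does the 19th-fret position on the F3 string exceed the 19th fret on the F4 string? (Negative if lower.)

F3 at fret 19 → C5 (MIDI 72); F4 at fret 19 → C6 (MIDI 84).
72 − 84 = -12, so the two pitches are 12 semitones apart.

-12 semitones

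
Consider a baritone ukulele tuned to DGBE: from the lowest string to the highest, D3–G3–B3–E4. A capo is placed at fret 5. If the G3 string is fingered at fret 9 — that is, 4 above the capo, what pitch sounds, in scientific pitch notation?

The capo raises the open G3 by 5 semitones to C4; fretting 4 more gives G3 + 5 + 4 = G3 + 9 semitones = E4.

E4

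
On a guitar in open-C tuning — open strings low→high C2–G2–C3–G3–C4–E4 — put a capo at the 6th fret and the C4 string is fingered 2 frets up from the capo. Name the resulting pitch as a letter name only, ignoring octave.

G#

The capo raises the open C4 by 6 semitones to F#4; fretting 2 more gives C4 + 6 + 2 = C4 + 8 semitones, landing on G#.
(Also written Ab.)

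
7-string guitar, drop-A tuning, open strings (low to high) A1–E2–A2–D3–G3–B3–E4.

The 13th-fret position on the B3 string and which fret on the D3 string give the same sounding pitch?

22

Fret 13 on B3 is MIDI 59 + 13 = 72 (C5). On the D3 string (open MIDI 50), that pitch is 72 − 50 = fret 22.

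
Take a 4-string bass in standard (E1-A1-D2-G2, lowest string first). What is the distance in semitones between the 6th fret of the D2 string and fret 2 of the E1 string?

14 semitones

D2 at fret 6 → G#2 (MIDI 44); E1 at fret 2 → F#1 (MIDI 30).
44 − 30 = 14, so the two pitches are 14 semitones apart, with G#2 the higher.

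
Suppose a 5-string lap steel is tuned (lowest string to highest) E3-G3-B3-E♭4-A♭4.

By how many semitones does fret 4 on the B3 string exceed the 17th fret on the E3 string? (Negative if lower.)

-6 semitones

B3 at fret 4 → E♭4 (MIDI 63); E3 at fret 17 → A4 (MIDI 69).
63 − 69 = -6, so the two pitches are 6 semitones apart.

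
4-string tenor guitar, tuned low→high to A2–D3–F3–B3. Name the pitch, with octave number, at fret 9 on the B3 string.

Ab4

The open B3 string plus 9 semitones: B–C–Db–D–Eb–E–F–Gb–G–Ab.
The walk passes from B into C once, so the octave number goes from 3 to 4.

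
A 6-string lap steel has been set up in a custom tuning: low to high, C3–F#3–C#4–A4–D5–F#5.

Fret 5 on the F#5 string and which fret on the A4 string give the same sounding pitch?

F#5 at fret 5 is F#5 + 5 semitones = B5.
The open A4 string is 9 semitones below the open F#5, so the same pitch on the A4 string lies at fret 5 + 9 = 14.

14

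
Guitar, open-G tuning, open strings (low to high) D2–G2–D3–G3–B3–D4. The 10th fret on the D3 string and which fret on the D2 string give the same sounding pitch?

Fret 10 on D3 is MIDI 50 + 10 = 60 (C4). On the D2 string (open MIDI 38), that pitch is 60 − 38 = fret 22.

22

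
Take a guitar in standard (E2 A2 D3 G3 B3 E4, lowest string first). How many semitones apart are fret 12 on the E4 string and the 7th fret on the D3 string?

19 semitones

E4 at fret 12 → E5 (MIDI 76); D3 at fret 7 → A3 (MIDI 57).
76 − 57 = 19, so the two pitches are 19 semitones apart, with E5 the higher.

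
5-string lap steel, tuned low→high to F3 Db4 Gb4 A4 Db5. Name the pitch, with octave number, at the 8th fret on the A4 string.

F5

The open A4 string plus 8 semitones: A–Bb–B–C–Db–D–Eb–E–F.
The walk passes from B into C once, so the octave number goes from 4 to 5.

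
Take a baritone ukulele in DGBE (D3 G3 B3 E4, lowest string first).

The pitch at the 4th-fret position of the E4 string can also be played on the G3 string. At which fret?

13

E4 at fret 4 is E4 + 4 semitones = G#4.
The open G3 string is 9 semitones below the open E4, so the same pitch on the G3 string lies at fret 4 + 9 = 13.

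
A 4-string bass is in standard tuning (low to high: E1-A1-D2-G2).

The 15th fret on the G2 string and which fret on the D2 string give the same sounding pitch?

20

Fret 15 on G2 is MIDI 43 + 15 = 58 (A#3). On the D2 string (open MIDI 38), that pitch is 58 − 38 = fret 20.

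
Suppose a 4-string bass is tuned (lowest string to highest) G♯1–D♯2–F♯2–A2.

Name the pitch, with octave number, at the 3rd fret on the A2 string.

C3

Each fret is one semitone, so A2 + 3 = C3.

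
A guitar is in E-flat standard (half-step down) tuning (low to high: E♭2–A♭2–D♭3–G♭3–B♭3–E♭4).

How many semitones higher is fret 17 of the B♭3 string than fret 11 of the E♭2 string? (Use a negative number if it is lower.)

B♭3 at fret 17 → E♭5 (MIDI 75); E♭2 at fret 11 → D3 (MIDI 50).
75 − 50 = 25, so the two pitches are 25 semitones apart.

25 semitones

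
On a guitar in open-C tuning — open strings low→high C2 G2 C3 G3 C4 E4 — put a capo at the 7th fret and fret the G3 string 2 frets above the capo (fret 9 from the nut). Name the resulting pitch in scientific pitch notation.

The capo raises the open G3 by 7 semitones to D4; fretting 2 more gives G3 + 7 + 2 = G3 + 9 semitones = E4.

E4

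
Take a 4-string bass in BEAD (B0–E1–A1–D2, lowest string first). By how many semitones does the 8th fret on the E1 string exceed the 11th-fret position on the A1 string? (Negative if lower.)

E1 at fret 8 → C2 (MIDI 36); A1 at fret 11 → G♯2 (MIDI 44).
36 − 44 = -8, so the two pitches are 8 semitones apart.

-8 semitones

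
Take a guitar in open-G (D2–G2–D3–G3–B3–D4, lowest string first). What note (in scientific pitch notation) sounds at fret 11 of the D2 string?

D2 is MIDI 38. Adding 11 gives 49, which is C#3.
(Equivalently spelled Db3.)

C#3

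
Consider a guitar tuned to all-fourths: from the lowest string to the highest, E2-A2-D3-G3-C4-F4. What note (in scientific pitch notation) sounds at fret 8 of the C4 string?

The open C4 string plus 8 semitones: C–C#–D–D#–E–F–F#–G–G#.
No B→C boundary is crossed, so the octave stays at 4.
(Equivalently spelled Ab4.)

G#4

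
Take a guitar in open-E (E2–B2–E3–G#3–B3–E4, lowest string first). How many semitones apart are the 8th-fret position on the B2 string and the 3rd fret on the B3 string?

B2 at fret 8 → G3 (MIDI 55); B3 at fret 3 → D4 (MIDI 62).
55 − 62 = -7, so the two pitches are 7 semitones apart, with D4 the higher.

7 semitones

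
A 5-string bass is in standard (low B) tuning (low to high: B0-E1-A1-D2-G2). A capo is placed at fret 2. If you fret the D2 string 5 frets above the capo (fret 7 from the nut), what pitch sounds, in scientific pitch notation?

The capo raises the open D2 by 2 semitones to E2; fretting 5 more gives D2 + 2 + 5 = D2 + 7 semitones = A2.

A2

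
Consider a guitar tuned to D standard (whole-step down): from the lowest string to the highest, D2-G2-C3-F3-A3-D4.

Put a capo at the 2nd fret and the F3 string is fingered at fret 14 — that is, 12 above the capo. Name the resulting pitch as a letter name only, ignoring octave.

G

The capo raises the open F3 by 2 semitones to G3; fretting 12 more gives F3 + 2 + 12 = F3 + 14 semitones, landing on G.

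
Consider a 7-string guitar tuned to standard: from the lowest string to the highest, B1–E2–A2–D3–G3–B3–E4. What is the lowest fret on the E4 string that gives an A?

5

From E4, count semitones up the chromatic scale until reaching A: E–F–F#–G–G#–A — 5 steps.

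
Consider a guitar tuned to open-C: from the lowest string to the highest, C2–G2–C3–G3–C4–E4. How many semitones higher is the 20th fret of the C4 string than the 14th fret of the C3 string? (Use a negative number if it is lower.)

C4 at fret 20 → G#5 (MIDI 80); C3 at fret 14 → D4 (MIDI 62).
80 − 62 = 18, so the two pitches are 18 semitones apart.

18 semitones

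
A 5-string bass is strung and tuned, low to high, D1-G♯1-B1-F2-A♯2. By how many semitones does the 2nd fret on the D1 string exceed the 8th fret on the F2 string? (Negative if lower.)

-21 semitones

D1 at fret 2 → E1 (MIDI 28); F2 at fret 8 → C♯3 (MIDI 49).
28 − 49 = -21, so the two pitches are 21 semitones apart.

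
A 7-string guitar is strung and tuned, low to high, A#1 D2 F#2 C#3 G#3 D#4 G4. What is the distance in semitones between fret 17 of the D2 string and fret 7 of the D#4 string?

15 semitones

D2 at fret 17 → G3 (MIDI 55); D#4 at fret 7 → A#4 (MIDI 70).
55 − 70 = -15, so the two pitches are 15 semitones apart, with A#4 the higher.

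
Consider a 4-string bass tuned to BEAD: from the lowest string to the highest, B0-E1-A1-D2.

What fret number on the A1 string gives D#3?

18

D#3 is 18 semitones above the open A1 (A–A#–B–C–…–C#–D–D#), so it sits at fret 18.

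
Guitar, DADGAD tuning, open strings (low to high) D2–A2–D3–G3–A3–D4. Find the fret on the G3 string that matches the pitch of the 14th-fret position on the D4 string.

21

Fret 14 on D4 is MIDI 62 + 14 = 76 (E5). On the G3 string (open MIDI 55), that pitch is 76 − 55 = fret 21.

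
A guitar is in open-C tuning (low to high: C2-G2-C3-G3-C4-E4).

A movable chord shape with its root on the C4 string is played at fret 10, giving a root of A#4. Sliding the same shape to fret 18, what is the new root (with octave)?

Moving from fret 10 to fret 18 shifts the root by 8 semitones.
A#4 up 8 semitones is F#5.

F#5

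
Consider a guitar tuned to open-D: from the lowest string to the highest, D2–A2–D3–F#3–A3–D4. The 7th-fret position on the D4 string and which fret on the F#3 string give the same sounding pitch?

Fret 7 on D4 is MIDI 62 + 7 = 69 (A4). On the F#3 string (open MIDI 54), that pitch is 69 − 54 = fret 15.

15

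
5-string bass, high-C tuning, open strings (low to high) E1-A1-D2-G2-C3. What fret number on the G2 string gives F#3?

11

F#3 is 11 semitones above the open G2 (G–G#–A–A#–…–E–F–F#), so it sits at fret 11.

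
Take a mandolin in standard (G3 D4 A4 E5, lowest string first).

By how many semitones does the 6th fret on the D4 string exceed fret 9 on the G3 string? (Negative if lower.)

4 semitones

D4 at fret 6 → G#4 (MIDI 68); G3 at fret 9 → E4 (MIDI 64).
68 − 64 = 4, so the two pitches are 4 semitones apart.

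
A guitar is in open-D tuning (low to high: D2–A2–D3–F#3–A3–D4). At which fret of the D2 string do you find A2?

7

A2 is 7 semitones above the open D2 (D–D#–E–F–F#–G–G#–A), so it sits at fret 7.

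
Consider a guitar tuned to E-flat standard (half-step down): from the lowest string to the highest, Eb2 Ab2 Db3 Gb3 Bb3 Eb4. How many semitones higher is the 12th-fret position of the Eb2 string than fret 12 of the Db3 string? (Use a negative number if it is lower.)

Eb2 at fret 12 → Eb3 (MIDI 51); Db3 at fret 12 → Db4 (MIDI 61).
51 − 61 = -10, so the two pitches are 10 semitones apart.

-10 semitones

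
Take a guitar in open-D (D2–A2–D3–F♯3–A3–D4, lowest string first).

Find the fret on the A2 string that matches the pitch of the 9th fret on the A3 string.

21

Fret 9 on A3 is MIDI 57 + 9 = 66 (F♯4). On the A2 string (open MIDI 45), that pitch is 66 − 45 = fret 21.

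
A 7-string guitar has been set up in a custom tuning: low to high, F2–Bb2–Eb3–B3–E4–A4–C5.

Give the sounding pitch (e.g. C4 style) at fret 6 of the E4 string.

Bb4

The open E4 string plus 6 semitones: E–F–Gb–G–Ab–A–Bb.
No B→C boundary is crossed, so the octave stays at 4.
(Equivalently spelled A#4.)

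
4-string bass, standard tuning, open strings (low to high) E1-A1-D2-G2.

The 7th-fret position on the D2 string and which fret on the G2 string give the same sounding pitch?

D2 at fret 7 is D2 + 7 semitones = A2.
The open G2 string is 5 semitones above the open D2, so the same pitch on the G2 string lies at fret 7 − 5 = 2.

2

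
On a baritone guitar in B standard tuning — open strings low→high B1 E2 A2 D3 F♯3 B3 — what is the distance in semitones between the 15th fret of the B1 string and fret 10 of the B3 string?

B1 at fret 15 → D3 (MIDI 50); B3 at fret 10 → A4 (MIDI 69).
50 − 69 = -19, so the two pitches are 19 semitones apart, with A4 the higher.

19 semitones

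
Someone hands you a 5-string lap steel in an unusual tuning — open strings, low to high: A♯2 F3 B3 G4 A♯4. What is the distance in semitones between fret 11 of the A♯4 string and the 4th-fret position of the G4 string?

10 semitones

A♯4 at fret 11 → A5 (MIDI 81); G4 at fret 4 → B4 (MIDI 71).
81 − 71 = 10, so the two pitches are 10 semitones apart, with A5 the higher.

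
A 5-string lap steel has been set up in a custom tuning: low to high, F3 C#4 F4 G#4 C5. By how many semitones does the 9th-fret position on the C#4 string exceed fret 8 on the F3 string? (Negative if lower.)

9 semitones

C#4 at fret 9 → A#4 (MIDI 70); F3 at fret 8 → C#4 (MIDI 61).
70 − 61 = 9, so the two pitches are 9 semitones apart.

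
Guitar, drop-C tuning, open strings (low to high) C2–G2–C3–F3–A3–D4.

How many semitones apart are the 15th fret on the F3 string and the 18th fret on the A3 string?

7 semitones

F3 at fret 15 → G#4 (MIDI 68); A3 at fret 18 → D#5 (MIDI 75).
68 − 75 = -7, so the two pitches are 7 semitones apart, with D#5 the higher.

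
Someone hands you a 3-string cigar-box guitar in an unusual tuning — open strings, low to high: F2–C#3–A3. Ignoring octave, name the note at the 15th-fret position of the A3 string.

A3 is MIDI 57. Adding 15 gives 72; 72 mod 12 = 0, i.e. C.

C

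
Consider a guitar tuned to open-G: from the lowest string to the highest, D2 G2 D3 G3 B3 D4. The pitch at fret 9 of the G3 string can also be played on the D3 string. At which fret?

14

G3 at fret 9 is G3 + 9 semitones = E4.
The open D3 string is 5 semitones below the open G3, so the same pitch on the D3 string lies at fret 9 + 5 = 14.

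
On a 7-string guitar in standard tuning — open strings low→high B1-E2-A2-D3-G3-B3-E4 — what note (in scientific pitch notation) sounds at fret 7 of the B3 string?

F♯4

The open B3 string plus 7 semitones: B–C–C#–D–D#–E–F–F#.
The walk passes from B into C once, so the octave number goes from 3 to 4.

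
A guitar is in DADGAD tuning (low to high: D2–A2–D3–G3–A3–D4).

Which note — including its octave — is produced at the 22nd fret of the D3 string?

Each fret is one semitone, so D3 + 22 = C5.

C5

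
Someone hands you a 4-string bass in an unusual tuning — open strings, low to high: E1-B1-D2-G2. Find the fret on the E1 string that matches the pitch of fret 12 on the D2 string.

22

D2 at fret 12 is D2 + 12 semitones = D3.
The open E1 string is 10 semitones below the open D2, so the same pitch on the E1 string lies at fret 12 + 10 = 22.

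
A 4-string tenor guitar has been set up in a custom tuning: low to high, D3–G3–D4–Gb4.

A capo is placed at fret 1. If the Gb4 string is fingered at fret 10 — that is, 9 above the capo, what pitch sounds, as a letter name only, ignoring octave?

The capo raises the open Gb4 by 1 semitone to G4; fretting 9 more gives Gb4 + 1 + 9 = Gb4 + 10 semitones, landing on E.

E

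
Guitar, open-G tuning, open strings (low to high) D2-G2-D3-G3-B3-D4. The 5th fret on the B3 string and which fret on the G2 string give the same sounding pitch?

21

B3 at fret 5 is B3 + 5 semitones = E4.
The open G2 string is 16 semitones below the open B3, so the same pitch on the G2 string lies at fret 5 + 16 = 21.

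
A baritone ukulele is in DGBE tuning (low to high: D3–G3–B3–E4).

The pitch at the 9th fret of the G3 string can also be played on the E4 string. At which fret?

0

G3 at fret 9 is G3 + 9 semitones = E4.
The open E4 string is 9 semitones above the open G3, so the same pitch on the E4 string lies at fret 9 − 9 = 0.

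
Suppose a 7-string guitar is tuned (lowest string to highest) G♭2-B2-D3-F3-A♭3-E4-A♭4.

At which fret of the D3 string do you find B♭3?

B♭3 is 8 semitones above the open D3 (D–Eb–E–F–Gb–G–Ab–A–Bb), so it sits at fret 8.

8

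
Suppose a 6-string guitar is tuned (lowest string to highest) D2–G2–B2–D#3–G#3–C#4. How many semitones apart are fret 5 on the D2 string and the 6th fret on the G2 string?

6 semitones

D2 at fret 5 → G2 (MIDI 43); G2 at fret 6 → C#3 (MIDI 49).
43 − 49 = -6, so the two pitches are 6 semitones apart, with C#3 the higher.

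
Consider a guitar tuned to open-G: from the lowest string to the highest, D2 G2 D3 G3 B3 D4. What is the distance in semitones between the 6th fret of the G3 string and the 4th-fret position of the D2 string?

19 semitones

G3 at fret 6 → C#4 (MIDI 61); D2 at fret 4 → F#2 (MIDI 42).
61 − 42 = 19, so the two pitches are 19 semitones apart, with C#4 the higher.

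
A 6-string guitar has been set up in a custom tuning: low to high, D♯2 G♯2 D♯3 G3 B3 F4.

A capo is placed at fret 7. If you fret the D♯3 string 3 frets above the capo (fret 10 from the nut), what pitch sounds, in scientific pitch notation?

The capo raises the open D♯3 by 7 semitones to A♯3; fretting 3 more gives D♯3 + 7 + 3 = D♯3 + 10 semitones = C♯4.
(Also written D♭.)

C♯4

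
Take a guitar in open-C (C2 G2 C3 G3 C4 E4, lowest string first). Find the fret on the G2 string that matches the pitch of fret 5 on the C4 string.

C4 at fret 5 is C4 + 5 semitones = F4.
The open G2 string is 17 semitones below the open C4, so the same pitch on the G2 string lies at fret 5 + 17 = 22.

22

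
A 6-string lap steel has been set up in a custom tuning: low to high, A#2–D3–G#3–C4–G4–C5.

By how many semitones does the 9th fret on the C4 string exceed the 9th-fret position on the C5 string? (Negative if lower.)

-12 semitones

C4 at fret 9 → A4 (MIDI 69); C5 at fret 9 → A5 (MIDI 81).
69 − 81 = -12, so the two pitches are 12 semitones apart.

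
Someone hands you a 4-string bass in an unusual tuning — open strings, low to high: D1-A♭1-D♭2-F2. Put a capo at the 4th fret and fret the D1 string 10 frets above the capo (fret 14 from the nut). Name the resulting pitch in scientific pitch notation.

E2

The capo raises the open D1 by 4 semitones to G♭1; fretting 10 more gives D1 + 4 + 10 = D1 + 14 semitones = E2.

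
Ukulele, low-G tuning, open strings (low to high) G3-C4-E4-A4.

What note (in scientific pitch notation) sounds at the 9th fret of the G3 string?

E4

G3 is MIDI 55. Adding 9 gives 64, which is E4.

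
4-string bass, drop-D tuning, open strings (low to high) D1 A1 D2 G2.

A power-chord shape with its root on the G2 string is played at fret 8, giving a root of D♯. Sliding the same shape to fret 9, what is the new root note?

Moving from fret 8 to fret 9 shifts the root by 1 semitone.
D♯ up 1 semitone is E.

E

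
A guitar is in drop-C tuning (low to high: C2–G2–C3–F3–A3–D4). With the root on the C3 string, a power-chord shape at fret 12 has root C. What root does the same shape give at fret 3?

D♯

Moving from fret 12 to fret 3 shifts the root by -9 semitones.
C down 9 semitones is D♯.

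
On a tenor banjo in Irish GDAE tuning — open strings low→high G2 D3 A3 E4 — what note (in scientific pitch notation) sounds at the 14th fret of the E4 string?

F♯5

E4 is MIDI 64. Adding 14 gives 78, which is F♯5.
(Equivalently spelled G♭5.)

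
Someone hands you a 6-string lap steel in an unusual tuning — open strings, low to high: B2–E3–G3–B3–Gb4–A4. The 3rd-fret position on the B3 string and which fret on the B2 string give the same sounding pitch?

Fret 3 on B3 is MIDI 59 + 3 = 62 (D4). On the B2 string (open MIDI 47), that pitch is 62 − 47 = fret 15.

15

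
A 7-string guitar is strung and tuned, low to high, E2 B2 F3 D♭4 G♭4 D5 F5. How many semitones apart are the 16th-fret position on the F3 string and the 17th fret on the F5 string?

25 semitones

F3 at fret 16 → A4 (MIDI 69); F5 at fret 17 → B♭6 (MIDI 94).
69 − 94 = -25, so the two pitches are 25 semitones apart, with B♭6 the higher.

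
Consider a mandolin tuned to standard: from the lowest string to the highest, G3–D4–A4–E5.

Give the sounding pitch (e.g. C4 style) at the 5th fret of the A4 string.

Each fret is one semitone, so A4 + 5 = D5.

D5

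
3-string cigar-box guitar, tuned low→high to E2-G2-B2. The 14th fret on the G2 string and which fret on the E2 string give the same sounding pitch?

G2 at fret 14 is G2 + 14 semitones = A3.
The open E2 string is 3 semitones below the open G2, so the same pitch on the E2 string lies at fret 14 + 3 = 17.

17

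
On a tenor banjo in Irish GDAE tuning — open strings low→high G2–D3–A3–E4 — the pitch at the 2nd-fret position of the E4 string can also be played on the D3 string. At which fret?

16

Fret 2 on E4 is MIDI 64 + 2 = 66 (F♯4). On the D3 string (open MIDI 50), that pitch is 66 − 50 = fret 16.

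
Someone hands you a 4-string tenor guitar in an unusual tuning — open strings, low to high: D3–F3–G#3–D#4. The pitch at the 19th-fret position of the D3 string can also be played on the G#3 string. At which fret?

13

Fret 19 on D3 is MIDI 50 + 19 = 69 (A4). On the G#3 string (open MIDI 56), that pitch is 69 − 56 = fret 13.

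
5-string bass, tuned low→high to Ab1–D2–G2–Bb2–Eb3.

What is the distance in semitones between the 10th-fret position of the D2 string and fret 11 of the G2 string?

6 semitones

D2 at fret 10 → C3 (MIDI 48); G2 at fret 11 → Gb3 (MIDI 54).
48 − 54 = -6, so the two pitches are 6 semitones apart, with Gb3 the higher.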